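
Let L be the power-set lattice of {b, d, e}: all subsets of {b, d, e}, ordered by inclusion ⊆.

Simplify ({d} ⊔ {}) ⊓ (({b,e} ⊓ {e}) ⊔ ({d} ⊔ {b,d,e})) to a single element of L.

{d}

{d} ∨ {} = {d}
{b,e} ∧ {e} = {e}
{d} ∨ {b,d,e} = {b,d,e}
{e} ∨ {b,d,e} = {b,d,e}
{d} ∧ {b,d,e} = {d}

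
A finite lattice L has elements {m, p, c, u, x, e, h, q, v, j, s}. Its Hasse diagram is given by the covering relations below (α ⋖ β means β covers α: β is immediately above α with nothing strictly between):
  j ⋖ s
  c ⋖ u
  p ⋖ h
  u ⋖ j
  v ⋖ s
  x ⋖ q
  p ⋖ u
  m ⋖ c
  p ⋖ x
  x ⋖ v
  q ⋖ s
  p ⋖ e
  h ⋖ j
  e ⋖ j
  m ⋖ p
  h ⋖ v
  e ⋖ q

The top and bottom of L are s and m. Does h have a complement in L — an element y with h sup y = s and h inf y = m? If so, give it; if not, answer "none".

none

For every candidate y, either h ∨ y ≠ s or h ∧ y ≠ m; no complement exists.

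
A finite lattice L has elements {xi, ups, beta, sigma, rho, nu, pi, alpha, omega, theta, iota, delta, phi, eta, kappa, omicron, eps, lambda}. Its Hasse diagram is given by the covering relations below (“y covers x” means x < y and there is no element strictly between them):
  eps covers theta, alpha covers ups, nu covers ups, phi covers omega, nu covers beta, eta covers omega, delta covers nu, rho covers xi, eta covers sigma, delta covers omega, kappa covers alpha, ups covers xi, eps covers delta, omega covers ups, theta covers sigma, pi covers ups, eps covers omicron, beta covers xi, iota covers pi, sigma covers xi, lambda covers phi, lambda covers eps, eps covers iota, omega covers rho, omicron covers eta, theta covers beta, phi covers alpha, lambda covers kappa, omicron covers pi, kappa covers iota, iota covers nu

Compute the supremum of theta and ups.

Common upper bounds of {theta, ups}: eps, lambda.
The least among these is eps.

eps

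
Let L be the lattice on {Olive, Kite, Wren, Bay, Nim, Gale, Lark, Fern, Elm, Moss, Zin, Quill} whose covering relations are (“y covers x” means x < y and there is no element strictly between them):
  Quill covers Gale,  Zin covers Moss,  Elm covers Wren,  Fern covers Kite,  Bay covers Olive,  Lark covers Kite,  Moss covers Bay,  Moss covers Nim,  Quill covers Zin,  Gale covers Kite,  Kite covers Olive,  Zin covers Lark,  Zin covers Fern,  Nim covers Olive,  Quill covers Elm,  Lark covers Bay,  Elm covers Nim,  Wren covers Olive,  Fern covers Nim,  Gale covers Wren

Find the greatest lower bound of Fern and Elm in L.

Common lower bounds of {Fern, Elm}: Nim, Olive.
The greatest among these is Nim.

Nim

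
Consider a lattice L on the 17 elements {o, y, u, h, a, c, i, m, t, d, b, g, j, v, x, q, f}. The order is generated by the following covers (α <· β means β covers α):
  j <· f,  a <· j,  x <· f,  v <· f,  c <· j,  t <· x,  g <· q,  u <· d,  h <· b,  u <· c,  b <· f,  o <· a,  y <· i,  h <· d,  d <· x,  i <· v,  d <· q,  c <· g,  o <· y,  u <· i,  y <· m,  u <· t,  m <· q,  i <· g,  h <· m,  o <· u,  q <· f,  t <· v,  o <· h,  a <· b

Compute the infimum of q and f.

q

Common lower bounds of {q, f}: c, d, g, h, i, m, o, q, u, y.
The greatest among these is q.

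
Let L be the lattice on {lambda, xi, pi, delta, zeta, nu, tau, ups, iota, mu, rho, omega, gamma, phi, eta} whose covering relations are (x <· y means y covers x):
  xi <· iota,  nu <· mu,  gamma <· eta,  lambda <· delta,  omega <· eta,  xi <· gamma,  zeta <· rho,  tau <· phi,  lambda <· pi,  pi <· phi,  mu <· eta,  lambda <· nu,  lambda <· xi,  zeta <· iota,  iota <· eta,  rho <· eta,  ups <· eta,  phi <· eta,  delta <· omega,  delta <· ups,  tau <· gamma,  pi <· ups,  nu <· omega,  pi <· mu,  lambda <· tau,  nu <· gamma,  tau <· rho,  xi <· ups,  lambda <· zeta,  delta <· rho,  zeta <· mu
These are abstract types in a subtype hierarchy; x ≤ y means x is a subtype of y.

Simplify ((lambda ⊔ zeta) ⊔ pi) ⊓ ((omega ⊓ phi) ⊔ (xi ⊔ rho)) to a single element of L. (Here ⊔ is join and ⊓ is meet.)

mu

lambda ∨ zeta = zeta
zeta ∨ pi = mu
omega ∧ phi = lambda
xi ∨ rho = eta
lambda ∨ eta = eta
mu ∧ eta = mu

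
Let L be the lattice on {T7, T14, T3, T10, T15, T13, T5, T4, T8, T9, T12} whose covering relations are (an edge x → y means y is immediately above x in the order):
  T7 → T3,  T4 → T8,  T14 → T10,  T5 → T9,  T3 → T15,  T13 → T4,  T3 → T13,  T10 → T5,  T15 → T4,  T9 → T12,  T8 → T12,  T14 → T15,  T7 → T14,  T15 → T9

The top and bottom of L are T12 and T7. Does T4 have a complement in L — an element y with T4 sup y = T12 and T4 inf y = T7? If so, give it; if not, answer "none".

none

For every candidate y, either T4 ∨ y ≠ T12 or T4 ∧ y ≠ T7; no complement exists.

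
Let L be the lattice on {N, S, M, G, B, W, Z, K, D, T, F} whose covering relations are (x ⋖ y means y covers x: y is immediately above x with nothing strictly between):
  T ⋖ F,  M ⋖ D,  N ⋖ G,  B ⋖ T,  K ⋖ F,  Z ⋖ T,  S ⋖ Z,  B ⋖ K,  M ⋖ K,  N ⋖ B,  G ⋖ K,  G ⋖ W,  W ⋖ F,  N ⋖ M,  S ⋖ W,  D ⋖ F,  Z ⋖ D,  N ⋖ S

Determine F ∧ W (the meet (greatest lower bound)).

W

Common lower bounds of {F, W}: G, N, S, W.
The greatest among these is W.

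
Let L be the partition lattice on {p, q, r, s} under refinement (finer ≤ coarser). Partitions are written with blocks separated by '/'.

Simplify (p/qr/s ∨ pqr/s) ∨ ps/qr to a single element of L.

p/qr/s ∨ pqr/s = pqr/s
pqr/s ∨ ps/qr = pqrs

pqrs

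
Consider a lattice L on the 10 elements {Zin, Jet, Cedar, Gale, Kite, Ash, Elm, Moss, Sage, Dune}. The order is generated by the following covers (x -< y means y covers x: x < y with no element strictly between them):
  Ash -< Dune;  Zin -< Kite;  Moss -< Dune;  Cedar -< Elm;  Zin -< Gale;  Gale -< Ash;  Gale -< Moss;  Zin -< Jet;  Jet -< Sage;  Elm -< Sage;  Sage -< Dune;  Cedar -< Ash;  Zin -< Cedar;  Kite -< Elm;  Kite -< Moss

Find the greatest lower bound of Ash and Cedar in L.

Common lower bounds of {Ash, Cedar}: Cedar, Zin.
The greatest among these is Cedar.

Cedar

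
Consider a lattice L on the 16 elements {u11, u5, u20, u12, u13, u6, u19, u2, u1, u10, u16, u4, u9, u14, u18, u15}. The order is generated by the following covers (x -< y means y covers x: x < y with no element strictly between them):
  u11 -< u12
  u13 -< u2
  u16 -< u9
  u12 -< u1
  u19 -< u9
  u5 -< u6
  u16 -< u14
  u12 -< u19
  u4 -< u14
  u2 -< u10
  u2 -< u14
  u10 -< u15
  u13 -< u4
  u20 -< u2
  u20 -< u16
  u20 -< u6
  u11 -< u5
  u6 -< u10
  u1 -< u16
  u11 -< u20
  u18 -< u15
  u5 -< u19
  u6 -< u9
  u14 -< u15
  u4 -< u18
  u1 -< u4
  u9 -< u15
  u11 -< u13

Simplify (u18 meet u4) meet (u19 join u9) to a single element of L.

u18 ∧ u4 = u4
u19 ∨ u9 = u9
u4 ∧ u9 = u1

u1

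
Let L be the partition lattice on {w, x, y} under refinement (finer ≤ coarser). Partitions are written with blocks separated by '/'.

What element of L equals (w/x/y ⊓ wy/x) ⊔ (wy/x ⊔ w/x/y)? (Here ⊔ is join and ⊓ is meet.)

wy/x

w/x/y ∧ wy/x = w/x/y
wy/x ∨ w/x/y = wy/x
w/x/y ∨ wy/x = wy/x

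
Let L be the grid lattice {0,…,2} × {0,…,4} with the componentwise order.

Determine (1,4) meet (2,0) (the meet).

In a product of chains, the meet is componentwise min, giving (1,0).

(1,0)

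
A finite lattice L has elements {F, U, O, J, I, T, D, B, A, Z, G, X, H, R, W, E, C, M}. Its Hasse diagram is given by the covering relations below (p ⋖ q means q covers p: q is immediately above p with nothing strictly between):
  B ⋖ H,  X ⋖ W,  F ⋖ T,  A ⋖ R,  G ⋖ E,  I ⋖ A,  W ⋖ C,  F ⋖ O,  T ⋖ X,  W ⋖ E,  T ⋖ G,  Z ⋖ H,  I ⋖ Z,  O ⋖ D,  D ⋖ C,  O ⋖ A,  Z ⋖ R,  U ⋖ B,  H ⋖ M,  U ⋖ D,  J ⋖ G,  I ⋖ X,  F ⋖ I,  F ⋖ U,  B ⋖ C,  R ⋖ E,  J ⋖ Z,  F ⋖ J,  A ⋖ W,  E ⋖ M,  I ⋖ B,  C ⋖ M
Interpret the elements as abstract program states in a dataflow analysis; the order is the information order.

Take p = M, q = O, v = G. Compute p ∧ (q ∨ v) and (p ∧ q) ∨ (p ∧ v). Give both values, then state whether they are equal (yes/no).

E; E; yes

q ∨ v = E, so p ∧ (q ∨ v) = M ∧ E = E.
p ∧ q = O and p ∧ v = G, so (p ∧ q) ∨ (p ∧ v) = O ∨ G = E.
Equal: yes.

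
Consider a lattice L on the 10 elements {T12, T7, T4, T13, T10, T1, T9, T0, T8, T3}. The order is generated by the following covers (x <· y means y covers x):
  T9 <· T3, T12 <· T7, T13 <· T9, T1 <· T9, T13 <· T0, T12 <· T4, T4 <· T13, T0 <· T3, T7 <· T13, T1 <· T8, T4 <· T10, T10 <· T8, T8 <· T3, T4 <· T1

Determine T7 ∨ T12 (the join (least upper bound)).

Common upper bounds of {T7, T12}: T0, T13, T3, T7, T9.
The least among these is T7.

T7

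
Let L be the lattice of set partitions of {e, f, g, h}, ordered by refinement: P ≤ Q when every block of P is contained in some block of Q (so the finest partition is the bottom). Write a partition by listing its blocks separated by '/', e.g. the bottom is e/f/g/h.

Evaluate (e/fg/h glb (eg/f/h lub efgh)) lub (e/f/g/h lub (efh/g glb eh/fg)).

eg/f/h ∨ efgh = efgh
e/fg/h ∧ efgh = e/fg/h
efh/g ∧ eh/fg = eh/f/g
e/f/g/h ∨ eh/f/g = eh/f/g
e/fg/h ∨ eh/f/g = eh/fg

eh/fg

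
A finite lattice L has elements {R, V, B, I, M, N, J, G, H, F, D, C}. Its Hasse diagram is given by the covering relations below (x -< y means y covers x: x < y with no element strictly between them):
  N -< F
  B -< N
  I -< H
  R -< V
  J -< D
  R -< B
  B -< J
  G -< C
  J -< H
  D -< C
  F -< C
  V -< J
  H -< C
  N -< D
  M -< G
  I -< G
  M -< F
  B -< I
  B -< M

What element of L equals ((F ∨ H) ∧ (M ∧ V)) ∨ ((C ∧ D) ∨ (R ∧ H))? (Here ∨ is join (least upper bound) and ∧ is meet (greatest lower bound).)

D

F ∨ H = C
M ∧ V = R
C ∧ R = R
C ∧ D = D
R ∧ H = R
D ∨ R = D
R ∨ D = D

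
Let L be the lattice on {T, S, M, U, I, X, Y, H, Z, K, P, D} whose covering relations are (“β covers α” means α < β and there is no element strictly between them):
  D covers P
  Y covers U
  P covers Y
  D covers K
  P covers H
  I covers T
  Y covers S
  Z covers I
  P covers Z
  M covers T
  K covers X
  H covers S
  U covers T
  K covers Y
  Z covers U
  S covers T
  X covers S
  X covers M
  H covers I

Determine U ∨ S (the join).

Common upper bounds of {U, S}: D, K, P, Y.
The least among these is Y.

Y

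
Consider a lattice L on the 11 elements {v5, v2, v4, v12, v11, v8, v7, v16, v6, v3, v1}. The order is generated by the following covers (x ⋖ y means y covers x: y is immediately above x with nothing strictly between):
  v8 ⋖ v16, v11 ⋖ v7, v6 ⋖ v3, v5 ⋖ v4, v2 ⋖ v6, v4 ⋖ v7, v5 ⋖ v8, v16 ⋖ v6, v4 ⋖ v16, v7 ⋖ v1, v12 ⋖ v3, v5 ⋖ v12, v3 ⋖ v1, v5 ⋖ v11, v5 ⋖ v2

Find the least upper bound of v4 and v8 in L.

v16

Common upper bounds of {v4, v8}: v1, v16, v3, v6.
The least among these is v16.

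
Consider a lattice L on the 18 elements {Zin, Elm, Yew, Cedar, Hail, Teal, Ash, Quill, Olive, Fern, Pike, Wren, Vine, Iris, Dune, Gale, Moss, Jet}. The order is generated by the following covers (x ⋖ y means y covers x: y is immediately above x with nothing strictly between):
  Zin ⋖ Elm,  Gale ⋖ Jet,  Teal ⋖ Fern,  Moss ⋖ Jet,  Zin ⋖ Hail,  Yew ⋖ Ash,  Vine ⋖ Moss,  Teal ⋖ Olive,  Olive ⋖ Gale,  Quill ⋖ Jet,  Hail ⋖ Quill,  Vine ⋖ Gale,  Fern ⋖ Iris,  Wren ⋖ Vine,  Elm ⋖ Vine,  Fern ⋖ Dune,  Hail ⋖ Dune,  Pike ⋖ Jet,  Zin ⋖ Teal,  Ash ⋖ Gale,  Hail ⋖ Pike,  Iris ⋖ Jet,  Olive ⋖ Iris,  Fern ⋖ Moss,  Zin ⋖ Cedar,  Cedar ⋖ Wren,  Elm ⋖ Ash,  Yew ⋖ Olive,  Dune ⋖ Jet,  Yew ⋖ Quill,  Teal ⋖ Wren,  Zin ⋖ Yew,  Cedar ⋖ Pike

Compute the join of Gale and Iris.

Jet

Common upper bounds of {Gale, Iris}: Jet.
The least among these is Jet.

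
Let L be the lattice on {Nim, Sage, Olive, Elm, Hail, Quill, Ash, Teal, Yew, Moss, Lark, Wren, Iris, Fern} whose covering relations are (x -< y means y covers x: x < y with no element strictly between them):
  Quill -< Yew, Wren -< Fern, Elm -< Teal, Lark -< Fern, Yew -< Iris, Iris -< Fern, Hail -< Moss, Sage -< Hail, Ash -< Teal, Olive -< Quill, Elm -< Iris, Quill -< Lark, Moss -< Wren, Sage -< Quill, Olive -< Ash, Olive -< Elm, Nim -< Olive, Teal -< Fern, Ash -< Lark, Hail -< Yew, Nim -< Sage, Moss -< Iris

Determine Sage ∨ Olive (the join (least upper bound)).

Quill

Common upper bounds of {Sage, Olive}: Fern, Iris, Lark, Quill, Yew.
The least among these is Quill.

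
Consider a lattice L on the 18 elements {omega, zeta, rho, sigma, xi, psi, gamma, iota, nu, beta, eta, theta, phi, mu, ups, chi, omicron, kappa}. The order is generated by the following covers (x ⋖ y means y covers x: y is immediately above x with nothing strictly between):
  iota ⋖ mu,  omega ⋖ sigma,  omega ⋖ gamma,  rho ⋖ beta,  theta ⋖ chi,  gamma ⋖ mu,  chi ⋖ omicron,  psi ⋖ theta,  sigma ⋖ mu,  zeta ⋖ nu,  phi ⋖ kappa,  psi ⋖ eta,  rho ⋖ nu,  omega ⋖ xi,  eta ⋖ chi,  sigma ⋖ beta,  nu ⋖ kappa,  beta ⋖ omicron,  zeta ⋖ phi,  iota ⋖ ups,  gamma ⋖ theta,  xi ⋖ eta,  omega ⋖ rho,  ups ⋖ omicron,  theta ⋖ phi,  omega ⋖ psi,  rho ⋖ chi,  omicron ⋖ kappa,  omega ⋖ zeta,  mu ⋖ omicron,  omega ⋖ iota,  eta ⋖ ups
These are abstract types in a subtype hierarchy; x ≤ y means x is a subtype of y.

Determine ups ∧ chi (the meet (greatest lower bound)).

eta

Common lower bounds of {ups, chi}: eta, omega, psi, xi.
The greatest among these is eta.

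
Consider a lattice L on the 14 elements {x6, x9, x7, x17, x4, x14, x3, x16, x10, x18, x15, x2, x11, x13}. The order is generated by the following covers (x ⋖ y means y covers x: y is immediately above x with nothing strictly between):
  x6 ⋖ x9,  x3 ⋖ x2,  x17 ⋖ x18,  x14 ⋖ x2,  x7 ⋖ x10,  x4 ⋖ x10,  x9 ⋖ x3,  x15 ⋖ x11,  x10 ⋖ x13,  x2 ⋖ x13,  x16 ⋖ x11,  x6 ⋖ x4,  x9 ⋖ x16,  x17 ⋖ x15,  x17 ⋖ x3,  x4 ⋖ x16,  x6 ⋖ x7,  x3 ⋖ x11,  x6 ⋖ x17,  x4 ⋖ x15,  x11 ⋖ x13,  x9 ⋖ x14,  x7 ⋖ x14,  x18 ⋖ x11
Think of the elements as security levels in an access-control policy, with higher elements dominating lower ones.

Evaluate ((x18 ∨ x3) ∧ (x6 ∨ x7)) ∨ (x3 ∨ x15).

x11

x18 ∨ x3 = x11
x6 ∨ x7 = x7
x11 ∧ x7 = x6
x3 ∨ x15 = x11
x6 ∨ x11 = x11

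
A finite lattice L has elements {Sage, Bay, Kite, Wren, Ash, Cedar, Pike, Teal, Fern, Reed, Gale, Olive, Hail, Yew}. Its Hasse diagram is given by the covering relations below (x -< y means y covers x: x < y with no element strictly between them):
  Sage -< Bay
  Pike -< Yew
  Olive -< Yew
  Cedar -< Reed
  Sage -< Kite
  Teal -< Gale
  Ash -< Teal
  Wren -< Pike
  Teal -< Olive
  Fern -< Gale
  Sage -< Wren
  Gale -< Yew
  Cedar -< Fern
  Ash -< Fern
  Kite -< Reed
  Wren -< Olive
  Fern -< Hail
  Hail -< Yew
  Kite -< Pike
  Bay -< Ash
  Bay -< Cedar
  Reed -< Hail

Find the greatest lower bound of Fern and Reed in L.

Common lower bounds of {Fern, Reed}: Bay, Cedar, Sage.
The greatest among these is Cedar.

Cedar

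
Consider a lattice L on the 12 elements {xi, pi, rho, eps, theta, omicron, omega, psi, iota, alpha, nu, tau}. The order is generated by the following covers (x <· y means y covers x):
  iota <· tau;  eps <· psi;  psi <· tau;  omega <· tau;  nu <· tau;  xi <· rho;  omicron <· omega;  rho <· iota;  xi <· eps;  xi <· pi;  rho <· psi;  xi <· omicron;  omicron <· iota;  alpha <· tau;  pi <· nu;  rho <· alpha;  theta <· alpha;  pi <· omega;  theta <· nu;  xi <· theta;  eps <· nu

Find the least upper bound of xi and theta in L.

theta

Common upper bounds of {xi, theta}: alpha, nu, tau, theta.
The least among these is theta.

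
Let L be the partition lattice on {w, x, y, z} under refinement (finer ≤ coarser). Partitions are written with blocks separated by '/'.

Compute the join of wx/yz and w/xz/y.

The join of wx/yz and w/xz/y merges any blocks that overlap across the partitions, giving wxyz.

wxyz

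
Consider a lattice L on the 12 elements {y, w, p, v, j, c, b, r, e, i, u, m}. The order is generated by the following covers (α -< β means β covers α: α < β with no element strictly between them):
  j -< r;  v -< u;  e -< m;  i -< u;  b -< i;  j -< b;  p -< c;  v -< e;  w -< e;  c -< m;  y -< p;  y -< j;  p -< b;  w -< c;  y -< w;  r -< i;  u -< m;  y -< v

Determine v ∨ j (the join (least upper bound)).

u

Common upper bounds of {v, j}: m, u.
The least among these is u.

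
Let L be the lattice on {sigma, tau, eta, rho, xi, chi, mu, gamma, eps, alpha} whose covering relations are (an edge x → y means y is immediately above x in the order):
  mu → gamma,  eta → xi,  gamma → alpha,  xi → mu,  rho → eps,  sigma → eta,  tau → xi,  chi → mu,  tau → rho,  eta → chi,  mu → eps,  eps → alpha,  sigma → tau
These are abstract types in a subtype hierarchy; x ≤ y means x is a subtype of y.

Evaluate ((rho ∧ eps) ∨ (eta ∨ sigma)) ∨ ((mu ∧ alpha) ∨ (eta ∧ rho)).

rho ∧ eps = rho
eta ∨ sigma = eta
rho ∨ eta = eps
mu ∧ alpha = mu
eta ∧ rho = sigma
mu ∨ sigma = mu
eps ∨ mu = eps

eps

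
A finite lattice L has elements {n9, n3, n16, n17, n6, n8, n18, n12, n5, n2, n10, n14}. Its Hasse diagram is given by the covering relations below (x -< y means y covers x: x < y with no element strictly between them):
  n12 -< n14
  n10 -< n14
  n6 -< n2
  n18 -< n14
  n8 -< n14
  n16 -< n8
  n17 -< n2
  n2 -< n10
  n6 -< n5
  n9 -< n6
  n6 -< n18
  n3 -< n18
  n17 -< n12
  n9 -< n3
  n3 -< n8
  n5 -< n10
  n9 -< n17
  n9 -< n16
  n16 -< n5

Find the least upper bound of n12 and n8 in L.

Common upper bounds of {n12, n8}: n14.
The least among these is n14.

n14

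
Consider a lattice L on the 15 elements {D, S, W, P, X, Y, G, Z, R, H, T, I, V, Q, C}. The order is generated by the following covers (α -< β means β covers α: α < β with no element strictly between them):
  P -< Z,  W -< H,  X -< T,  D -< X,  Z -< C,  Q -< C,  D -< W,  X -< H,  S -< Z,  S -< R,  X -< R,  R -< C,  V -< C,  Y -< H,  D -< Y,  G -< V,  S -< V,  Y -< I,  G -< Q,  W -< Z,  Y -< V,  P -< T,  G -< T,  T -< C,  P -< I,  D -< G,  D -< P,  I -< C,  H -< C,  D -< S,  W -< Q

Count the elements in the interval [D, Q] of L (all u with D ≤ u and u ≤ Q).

The interval [D, Q] = {D, G, Q, W}, which has 4 elements.

4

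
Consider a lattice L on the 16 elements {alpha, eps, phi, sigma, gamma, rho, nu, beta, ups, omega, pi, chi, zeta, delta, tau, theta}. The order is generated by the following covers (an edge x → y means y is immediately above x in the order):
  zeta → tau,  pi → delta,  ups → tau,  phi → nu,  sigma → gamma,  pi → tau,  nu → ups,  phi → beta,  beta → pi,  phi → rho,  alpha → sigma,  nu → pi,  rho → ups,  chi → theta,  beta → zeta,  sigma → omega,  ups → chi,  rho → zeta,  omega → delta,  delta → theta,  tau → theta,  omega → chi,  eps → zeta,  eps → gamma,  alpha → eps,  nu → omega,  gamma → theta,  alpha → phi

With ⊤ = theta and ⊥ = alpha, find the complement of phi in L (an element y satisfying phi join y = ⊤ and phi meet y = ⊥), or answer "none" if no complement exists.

Need y with phi ∨ y = theta and phi ∧ y = alpha.
Checking each element gives: gamma.

gamma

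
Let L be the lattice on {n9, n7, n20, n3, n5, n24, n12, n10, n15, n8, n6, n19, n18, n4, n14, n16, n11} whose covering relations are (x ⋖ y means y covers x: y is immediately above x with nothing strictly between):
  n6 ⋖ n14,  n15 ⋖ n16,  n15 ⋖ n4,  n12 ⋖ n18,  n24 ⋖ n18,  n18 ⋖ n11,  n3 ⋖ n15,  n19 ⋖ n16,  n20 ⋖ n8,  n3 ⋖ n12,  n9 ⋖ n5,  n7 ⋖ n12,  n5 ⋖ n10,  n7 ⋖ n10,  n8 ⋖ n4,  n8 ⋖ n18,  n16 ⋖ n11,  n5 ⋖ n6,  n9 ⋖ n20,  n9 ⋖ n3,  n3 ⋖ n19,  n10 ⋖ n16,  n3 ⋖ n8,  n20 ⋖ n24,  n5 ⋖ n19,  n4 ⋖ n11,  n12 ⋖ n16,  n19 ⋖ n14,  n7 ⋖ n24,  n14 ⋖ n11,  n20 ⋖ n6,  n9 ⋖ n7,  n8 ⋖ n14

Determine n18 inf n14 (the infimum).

Common lower bounds of {n18, n14}: n20, n3, n8, n9.
The greatest among these is n8.

n8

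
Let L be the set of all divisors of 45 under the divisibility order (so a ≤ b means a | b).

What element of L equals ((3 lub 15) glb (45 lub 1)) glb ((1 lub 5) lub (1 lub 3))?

3 ∨ 15 = 15
45 ∨ 1 = 45
15 ∧ 45 = 15
1 ∨ 5 = 5
1 ∨ 3 = 3
5 ∨ 3 = 15
15 ∧ 15 = 15

15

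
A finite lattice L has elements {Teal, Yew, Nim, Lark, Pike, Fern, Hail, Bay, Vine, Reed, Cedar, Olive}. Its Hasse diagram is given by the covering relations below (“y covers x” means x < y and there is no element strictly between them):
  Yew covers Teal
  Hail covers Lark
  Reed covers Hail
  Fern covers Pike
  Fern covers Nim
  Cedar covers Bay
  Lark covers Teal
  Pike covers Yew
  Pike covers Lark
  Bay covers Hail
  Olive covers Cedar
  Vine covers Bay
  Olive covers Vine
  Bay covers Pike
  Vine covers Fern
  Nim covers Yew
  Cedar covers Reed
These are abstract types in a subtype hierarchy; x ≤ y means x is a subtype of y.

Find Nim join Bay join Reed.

Olive

Common upper bounds of {Nim, Bay, Reed}: Olive.
The least among these is Olive.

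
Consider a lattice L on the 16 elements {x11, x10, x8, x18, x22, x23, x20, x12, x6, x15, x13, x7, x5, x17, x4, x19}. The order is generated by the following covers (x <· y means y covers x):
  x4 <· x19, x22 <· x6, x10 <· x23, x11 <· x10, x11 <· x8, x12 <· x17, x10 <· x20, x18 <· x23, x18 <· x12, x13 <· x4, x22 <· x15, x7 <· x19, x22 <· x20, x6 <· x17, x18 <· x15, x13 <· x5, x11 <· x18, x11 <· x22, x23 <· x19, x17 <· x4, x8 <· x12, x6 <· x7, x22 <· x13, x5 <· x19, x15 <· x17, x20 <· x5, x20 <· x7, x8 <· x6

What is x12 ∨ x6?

Common upper bounds of {x12, x6}: x17, x19, x4.
The least among these is x17.

x17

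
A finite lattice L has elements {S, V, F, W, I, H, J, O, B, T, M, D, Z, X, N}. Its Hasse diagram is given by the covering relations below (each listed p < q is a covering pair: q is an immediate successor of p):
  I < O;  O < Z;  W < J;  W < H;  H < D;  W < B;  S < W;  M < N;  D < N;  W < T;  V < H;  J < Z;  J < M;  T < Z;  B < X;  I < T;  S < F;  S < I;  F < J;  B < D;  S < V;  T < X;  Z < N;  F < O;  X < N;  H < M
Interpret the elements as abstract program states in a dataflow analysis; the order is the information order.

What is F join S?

Common upper bounds of {F, S}: F, J, M, N, O, Z.
The least among these is F.

F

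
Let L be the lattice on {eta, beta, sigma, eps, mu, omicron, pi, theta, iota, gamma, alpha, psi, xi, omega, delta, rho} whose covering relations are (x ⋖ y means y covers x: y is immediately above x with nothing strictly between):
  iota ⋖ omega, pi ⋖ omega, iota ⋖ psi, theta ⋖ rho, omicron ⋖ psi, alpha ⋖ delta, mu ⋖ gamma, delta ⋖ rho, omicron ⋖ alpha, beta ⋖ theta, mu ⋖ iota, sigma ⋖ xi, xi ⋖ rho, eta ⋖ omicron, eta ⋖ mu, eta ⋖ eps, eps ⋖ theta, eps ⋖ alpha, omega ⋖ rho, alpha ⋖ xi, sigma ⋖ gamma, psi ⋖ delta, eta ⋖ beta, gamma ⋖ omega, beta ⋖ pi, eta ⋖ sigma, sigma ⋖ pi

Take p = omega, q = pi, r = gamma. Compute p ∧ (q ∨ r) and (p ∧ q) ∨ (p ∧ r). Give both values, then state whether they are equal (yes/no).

omega; omega; yes

q ∨ r = omega, so p ∧ (q ∨ r) = omega ∧ omega = omega.
p ∧ q = pi and p ∧ r = gamma, so (p ∧ q) ∨ (p ∧ r) = pi ∨ gamma = omega.
Equal: yes.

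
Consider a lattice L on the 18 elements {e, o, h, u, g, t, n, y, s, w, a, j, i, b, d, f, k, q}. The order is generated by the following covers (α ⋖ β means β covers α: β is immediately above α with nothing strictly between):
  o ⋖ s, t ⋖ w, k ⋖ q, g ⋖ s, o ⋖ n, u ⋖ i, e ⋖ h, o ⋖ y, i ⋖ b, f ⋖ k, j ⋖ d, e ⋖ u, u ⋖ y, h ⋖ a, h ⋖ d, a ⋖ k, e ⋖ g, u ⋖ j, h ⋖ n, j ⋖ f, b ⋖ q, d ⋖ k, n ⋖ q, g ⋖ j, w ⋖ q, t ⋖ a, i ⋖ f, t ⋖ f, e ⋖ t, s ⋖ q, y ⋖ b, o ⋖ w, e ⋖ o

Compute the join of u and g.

j

Common upper bounds of {u, g}: d, f, j, k, q.
The least among these is j.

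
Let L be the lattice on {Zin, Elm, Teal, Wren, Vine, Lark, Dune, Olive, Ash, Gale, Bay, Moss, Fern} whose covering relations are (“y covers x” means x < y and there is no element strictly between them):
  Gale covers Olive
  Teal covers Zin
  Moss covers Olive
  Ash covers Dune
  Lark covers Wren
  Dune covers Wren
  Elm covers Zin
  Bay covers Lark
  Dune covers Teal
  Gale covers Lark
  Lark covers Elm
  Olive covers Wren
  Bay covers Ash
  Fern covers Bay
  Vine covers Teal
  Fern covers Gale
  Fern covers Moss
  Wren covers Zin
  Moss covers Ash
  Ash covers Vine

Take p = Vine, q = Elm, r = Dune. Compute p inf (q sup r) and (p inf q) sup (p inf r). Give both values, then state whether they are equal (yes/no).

q sup r = Bay, so p inf (q sup r) = Vine inf Bay = Vine.
p inf q = Zin and p inf r = Teal, so (p inf q) sup (p inf r) = Zin sup Teal = Teal.
Equal: no.

Vine; Teal; no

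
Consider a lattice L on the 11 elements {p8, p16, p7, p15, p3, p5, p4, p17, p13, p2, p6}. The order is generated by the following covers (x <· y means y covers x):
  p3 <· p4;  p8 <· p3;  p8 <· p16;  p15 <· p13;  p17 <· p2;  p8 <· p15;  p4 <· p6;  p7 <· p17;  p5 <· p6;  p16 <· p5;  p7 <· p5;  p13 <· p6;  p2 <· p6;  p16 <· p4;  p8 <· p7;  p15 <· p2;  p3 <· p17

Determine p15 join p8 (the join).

p15

Common upper bounds of {p15, p8}: p13, p15, p2, p6.
The least among these is p15.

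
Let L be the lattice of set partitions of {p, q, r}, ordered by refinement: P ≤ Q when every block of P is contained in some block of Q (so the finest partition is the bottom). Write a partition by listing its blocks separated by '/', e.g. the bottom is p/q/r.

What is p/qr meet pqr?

p/qr

Common lower bounds of {p/qr, pqr}: p/q/r, p/qr.
The greatest among these is p/qr.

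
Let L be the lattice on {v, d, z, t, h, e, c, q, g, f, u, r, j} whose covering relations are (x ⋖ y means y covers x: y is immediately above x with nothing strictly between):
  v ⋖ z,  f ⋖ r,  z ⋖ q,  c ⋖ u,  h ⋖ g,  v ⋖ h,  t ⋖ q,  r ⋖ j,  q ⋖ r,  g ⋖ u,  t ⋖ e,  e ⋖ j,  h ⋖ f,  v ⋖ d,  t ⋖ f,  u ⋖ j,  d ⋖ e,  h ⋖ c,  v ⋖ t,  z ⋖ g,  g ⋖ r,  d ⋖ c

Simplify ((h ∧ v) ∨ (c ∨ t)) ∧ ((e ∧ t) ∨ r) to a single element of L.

r

h ∧ v = v
c ∨ t = j
v ∨ j = j
e ∧ t = t
t ∨ r = r
j ∧ r = r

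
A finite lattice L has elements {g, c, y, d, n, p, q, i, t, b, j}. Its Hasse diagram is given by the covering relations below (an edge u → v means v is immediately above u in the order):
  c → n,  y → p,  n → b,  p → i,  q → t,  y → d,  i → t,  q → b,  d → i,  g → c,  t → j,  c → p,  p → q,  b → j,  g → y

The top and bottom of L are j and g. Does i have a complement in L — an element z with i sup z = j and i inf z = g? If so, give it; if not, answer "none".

none

For every candidate z, either i ∨ z ≠ j or i ∧ z ≠ g; no complement exists.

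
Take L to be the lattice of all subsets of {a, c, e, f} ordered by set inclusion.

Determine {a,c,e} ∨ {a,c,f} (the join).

{a,c,e,f}

Under ⊆, join is union: {a,c,e} ∪ {a,c,f} = {a,c,e,f}.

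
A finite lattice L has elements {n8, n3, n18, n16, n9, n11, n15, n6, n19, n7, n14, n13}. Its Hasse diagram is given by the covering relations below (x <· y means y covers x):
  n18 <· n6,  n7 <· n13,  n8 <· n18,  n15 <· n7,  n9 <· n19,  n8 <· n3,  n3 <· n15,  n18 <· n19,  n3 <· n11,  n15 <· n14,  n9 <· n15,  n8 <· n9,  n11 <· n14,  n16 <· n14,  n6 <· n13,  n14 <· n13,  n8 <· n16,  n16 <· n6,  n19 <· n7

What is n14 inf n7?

n15

Common lower bounds of {n14, n7}: n15, n3, n8, n9.
The greatest among these is n15.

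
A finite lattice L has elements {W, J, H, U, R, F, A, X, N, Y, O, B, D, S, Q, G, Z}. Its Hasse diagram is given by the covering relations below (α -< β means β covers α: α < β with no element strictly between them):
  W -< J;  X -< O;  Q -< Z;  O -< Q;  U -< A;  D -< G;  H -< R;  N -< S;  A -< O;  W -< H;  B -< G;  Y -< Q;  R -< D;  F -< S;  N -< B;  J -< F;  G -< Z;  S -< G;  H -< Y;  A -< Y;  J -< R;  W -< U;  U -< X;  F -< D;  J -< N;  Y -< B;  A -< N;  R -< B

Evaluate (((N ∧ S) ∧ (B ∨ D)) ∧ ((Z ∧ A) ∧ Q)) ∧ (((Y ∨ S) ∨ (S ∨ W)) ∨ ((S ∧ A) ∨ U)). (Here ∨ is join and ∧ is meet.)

A

N ∧ S = N
B ∨ D = G
N ∧ G = N
Z ∧ A = A
A ∧ Q = A
N ∧ A = A
Y ∨ S = G
S ∨ W = S
G ∨ S = G
S ∧ A = A
A ∨ U = A
G ∨ A = G
A ∧ G = A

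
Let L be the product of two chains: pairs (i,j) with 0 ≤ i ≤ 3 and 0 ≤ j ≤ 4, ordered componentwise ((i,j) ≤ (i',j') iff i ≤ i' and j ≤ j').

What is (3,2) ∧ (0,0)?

(0,0)

Common lower bounds of {(3,2), (0,0)}: (0,0).
The greatest among these is (0,0).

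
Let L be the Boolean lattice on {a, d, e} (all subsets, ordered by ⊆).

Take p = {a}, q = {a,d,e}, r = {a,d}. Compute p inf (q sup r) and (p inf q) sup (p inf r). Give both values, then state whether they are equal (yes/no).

q sup r = {a,d,e}, so p inf (q sup r) = {a} inf {a,d,e} = {a}.
p inf q = {a} and p inf r = {a}, so (p inf q) sup (p inf r) = {a} sup {a} = {a}.
Equal: yes.

{a}; {a}; yes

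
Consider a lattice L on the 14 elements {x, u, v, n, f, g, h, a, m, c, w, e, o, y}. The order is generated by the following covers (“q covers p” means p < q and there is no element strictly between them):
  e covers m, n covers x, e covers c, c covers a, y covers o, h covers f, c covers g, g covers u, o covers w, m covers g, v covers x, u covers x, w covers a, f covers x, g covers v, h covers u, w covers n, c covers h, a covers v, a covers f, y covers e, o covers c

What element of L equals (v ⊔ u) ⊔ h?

c

v ∨ u = g
g ∨ h = c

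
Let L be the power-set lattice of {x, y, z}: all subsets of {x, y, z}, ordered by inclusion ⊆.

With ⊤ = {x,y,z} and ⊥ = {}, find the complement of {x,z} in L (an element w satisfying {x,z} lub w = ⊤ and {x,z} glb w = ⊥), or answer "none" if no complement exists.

{y}

Need w with {x,z} ∨ w = {x,y,z} and {x,z} ∧ w = {}.
Checking each element gives: {y}.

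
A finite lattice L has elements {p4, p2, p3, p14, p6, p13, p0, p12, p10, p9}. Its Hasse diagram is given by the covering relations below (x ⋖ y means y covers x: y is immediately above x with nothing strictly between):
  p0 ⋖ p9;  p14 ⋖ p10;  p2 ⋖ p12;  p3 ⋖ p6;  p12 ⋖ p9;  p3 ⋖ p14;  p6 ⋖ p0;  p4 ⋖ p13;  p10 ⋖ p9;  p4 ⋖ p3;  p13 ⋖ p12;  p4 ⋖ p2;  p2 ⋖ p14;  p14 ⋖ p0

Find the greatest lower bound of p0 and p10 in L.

Common lower bounds of {p0, p10}: p14, p2, p3, p4.
The greatest among these is p14.

p14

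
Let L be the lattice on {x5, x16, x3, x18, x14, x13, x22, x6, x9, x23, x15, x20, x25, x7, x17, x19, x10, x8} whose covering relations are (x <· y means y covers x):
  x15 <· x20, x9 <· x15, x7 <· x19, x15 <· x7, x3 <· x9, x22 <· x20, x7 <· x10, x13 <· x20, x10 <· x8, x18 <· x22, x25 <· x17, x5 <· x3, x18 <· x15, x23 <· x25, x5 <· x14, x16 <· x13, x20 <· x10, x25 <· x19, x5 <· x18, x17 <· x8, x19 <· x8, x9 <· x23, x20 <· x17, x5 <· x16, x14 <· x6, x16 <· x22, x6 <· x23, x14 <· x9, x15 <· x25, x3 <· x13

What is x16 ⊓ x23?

x5

Common lower bounds of {x16, x23}: x5.
The greatest among these is x5.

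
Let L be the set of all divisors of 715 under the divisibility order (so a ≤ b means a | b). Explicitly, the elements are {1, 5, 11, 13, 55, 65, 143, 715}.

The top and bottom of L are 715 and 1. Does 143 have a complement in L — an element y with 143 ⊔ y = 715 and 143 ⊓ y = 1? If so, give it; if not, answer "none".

Need y with 143 ∨ y = 715 and 143 ∧ y = 1.
Checking each element gives: 5.

5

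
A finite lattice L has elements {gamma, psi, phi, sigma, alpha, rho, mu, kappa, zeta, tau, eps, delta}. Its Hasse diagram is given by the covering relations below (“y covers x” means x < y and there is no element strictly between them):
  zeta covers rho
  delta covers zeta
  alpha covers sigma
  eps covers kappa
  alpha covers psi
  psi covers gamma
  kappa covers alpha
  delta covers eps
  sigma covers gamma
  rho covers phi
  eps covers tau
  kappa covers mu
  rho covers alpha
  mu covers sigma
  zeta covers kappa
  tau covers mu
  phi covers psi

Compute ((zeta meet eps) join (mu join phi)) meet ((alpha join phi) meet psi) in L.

zeta ∧ eps = kappa
mu ∨ phi = zeta
kappa ∨ zeta = zeta
alpha ∨ phi = rho
rho ∧ psi = psi
zeta ∧ psi = psi

psi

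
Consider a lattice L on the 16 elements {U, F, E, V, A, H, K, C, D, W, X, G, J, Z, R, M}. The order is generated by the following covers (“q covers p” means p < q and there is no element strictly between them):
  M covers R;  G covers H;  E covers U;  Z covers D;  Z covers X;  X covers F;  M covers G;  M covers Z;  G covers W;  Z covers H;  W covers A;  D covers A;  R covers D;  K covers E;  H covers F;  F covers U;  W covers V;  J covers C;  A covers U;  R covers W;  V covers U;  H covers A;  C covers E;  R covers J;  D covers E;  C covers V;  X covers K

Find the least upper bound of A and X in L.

Common upper bounds of {A, X}: M, Z.
The least among these is Z.

Z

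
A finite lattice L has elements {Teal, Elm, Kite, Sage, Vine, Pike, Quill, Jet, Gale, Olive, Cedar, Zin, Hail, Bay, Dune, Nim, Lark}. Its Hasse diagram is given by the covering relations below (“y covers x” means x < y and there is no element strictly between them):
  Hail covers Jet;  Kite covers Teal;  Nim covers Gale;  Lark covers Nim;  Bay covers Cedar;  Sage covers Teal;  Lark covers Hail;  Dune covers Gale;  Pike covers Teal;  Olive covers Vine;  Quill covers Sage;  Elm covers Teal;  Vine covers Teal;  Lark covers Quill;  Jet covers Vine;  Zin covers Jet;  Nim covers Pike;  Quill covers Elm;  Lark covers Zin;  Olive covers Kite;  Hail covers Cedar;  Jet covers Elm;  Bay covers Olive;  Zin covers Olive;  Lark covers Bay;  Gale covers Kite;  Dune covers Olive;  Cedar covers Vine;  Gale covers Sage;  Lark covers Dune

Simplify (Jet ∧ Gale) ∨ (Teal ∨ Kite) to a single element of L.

Jet ∧ Gale = Teal
Teal ∨ Kite = Kite
Teal ∨ Kite = Kite

Kite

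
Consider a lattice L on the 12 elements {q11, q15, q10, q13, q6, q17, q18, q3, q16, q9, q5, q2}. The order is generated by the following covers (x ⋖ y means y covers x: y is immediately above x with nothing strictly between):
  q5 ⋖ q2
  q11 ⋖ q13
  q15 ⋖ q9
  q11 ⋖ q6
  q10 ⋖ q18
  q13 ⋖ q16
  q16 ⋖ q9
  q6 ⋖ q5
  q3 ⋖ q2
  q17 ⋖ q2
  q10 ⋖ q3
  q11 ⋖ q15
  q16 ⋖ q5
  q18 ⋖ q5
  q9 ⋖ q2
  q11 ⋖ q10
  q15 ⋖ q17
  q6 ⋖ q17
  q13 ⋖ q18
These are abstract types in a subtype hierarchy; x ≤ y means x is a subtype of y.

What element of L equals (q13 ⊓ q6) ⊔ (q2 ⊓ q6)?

q13 ∧ q6 = q11
q2 ∧ q6 = q6
q11 ∨ q6 = q6

q6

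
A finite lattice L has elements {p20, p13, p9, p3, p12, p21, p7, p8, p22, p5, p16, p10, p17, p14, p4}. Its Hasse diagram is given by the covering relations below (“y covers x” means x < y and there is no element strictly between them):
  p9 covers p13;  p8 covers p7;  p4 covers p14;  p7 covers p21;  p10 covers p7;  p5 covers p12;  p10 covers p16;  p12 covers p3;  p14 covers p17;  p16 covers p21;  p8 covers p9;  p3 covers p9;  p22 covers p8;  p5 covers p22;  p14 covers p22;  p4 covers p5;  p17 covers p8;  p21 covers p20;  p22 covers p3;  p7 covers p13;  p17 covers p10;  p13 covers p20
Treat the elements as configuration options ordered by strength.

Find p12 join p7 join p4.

p4

Common upper bounds of {p12, p7, p4}: p4.
The least among these is p4.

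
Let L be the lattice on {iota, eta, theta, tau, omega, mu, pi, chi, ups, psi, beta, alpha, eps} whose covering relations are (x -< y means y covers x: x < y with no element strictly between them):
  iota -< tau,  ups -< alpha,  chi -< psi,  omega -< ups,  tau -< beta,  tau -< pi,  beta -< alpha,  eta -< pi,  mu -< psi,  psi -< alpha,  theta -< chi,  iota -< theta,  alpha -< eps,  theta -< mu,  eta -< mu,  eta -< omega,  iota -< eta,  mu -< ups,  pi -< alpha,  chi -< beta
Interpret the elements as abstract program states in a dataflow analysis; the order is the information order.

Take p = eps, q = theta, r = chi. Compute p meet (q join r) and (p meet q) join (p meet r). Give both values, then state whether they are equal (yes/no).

chi; chi; yes

q join r = chi, so p meet (q join r) = eps meet chi = chi.
p meet q = theta and p meet r = chi, so (p meet q) join (p meet r) = theta join chi = chi.
Equal: yes.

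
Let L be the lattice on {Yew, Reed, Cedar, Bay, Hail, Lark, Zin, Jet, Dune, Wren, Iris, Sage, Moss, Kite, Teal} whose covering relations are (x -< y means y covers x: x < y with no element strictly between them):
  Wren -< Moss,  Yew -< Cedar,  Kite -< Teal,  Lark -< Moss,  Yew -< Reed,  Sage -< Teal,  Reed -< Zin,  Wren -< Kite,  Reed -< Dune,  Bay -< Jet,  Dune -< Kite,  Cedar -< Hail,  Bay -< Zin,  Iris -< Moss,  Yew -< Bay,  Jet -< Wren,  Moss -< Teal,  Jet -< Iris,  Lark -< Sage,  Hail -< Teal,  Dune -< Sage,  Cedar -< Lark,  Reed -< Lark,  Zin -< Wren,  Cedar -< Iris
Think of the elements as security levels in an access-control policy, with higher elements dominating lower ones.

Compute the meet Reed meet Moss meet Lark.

Common lower bounds of {Reed, Moss, Lark}: Reed, Yew.
The greatest among these is Reed.

Reed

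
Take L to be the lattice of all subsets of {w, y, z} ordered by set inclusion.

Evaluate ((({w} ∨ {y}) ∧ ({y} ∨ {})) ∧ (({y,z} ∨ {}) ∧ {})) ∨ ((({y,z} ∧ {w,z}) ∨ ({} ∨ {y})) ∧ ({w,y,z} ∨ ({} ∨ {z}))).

{w} ∨ {y} = {w,y}
{y} ∨ {} = {y}
{w,y} ∧ {y} = {y}
{y,z} ∨ {} = {y,z}
{y,z} ∧ {} = {}
{y} ∧ {} = {}
{y,z} ∧ {w,z} = {z}
{} ∨ {y} = {y}
{z} ∨ {y} = {y,z}
{} ∨ {z} = {z}
{w,y,z} ∨ {z} = {w,y,z}
{y,z} ∧ {w,y,z} = {y,z}
{} ∨ {y,z} = {y,z}

{y,z}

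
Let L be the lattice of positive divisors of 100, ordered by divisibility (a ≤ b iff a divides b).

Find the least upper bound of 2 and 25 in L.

In the divisibility order, the join is the least common multiple: lcm(2, 25) = 50.

50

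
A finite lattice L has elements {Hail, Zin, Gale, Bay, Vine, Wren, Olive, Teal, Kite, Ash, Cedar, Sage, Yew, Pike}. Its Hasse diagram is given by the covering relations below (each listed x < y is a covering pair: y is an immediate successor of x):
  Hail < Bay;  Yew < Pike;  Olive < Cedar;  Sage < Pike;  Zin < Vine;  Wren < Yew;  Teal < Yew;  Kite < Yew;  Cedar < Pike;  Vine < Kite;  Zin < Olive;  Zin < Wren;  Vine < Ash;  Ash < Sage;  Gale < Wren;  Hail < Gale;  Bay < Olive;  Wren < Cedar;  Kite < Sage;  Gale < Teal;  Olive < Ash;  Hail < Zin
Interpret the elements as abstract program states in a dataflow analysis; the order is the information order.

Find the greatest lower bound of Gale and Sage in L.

Common lower bounds of {Gale, Sage}: Hail.
The greatest among these is Hail.

Hail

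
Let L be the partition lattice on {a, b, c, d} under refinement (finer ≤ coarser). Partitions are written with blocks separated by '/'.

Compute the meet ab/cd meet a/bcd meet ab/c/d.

a/b/c/d

Common lower bounds of {ab/cd, a/bcd, ab/c/d}: a/b/c/d.
The greatest among these is a/b/c/d.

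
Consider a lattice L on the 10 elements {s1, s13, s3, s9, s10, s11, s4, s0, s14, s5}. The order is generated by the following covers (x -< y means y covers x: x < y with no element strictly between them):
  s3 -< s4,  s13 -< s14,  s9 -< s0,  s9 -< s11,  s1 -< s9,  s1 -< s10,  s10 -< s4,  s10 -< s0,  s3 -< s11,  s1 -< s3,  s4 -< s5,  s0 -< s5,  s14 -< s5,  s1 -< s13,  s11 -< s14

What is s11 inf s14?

Common lower bounds of {s11, s14}: s1, s11, s3, s9.
The greatest among these is s11.

s11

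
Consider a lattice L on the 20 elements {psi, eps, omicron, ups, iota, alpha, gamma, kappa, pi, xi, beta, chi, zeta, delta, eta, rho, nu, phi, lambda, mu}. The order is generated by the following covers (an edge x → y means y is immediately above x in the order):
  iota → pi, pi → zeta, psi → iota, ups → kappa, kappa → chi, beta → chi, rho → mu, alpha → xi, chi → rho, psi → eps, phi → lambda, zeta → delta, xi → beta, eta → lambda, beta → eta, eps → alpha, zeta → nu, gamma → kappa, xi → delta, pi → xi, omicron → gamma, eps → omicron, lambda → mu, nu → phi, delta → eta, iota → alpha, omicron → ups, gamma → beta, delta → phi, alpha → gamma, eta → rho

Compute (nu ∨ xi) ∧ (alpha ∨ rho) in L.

nu ∨ xi = phi
alpha ∨ rho = rho
phi ∧ rho = delta

delta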